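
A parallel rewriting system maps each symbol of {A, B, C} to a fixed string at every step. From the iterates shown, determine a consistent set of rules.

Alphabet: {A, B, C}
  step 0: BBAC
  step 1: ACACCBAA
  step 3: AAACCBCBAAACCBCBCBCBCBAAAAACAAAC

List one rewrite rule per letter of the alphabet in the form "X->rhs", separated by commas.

  step 0 ⇒ step 1: BBAC ⇒ AC·AC·CB·AA
    A ↦ CB
    B ↦ AC
    C ↦ AA

A->CB, B->AC, C->AA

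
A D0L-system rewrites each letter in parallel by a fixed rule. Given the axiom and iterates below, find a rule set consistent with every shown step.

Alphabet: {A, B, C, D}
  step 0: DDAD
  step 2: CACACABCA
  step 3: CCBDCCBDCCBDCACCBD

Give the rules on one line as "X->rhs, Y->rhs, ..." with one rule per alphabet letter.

A->BD, B->CA, C->CC, D->B

  step 2 ⇒ step 3: CACACABCA ⇒ CC·BD·CC·BD·CC·BD·CA·CC·BD
    A ↦ BD
    B ↦ CA
    C ↦ CC
    D ↦ B  (constrained at step 0)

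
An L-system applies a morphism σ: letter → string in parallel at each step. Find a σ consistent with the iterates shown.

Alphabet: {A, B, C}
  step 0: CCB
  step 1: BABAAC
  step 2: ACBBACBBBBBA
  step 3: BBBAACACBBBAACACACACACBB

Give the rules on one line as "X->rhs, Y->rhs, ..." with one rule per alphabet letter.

A->BB, B->AC, C->BA

  step 2 ⇒ step 3: ACBBACBBBBBA ⇒ BB·BA·AC·AC·BB·BA·AC·AC·AC·AC·AC·BB
    A ↦ BB
    B ↦ AC
    C ↦ BA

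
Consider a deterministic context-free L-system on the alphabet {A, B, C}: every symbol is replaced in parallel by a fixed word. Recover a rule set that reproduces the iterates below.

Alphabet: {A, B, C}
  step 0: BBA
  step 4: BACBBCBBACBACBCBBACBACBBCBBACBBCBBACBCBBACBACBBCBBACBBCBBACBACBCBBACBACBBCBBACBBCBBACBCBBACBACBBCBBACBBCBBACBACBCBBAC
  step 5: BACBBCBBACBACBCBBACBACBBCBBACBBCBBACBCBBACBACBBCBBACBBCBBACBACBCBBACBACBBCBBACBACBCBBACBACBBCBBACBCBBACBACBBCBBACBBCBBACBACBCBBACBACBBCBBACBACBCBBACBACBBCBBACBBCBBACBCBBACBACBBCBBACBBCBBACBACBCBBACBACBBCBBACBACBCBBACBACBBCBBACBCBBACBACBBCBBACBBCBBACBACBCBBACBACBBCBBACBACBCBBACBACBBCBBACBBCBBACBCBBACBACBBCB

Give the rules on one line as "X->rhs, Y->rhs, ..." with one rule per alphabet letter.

A->B, B->BAC, C->BCB

  step 4 ⇒ step 5: BACBBCBBACBACBCBBACBACBBCBBACBBCBBACBCBBACBACBBCBBACBBCBBACBACBCBBACBACBBCBBACBBCBBACBCBBACBACBBCBBACBBCBBACBACBCBBAC ⇒ BAC·B·BCB·BAC·BAC·BCB·BAC·BAC·B·BCB·BAC·B·BCB·BAC·BCB·BAC·BAC·B·BCB·BAC·B·BCB·BAC·BAC·BCB·BAC·BAC·B·BCB·BAC·BAC·BCB·BAC·BAC·B·BCB·BAC·BCB·BAC·BAC·B·BCB·BAC·B·BCB·BAC·BAC·BCB·BAC·BAC·B·BCB·BAC·BAC·BCB·BAC·BAC·B·BCB·BAC·B·BCB·BAC·BCB·BAC·BAC·B·BCB·BAC·B·BCB·BAC·BAC·BCB·BAC·BAC·B·BCB·BAC·BAC·BCB·BAC·BAC·B·BCB·BAC·BCB·BAC·BAC·B·BCB·BAC·B·BCB·BAC·BAC·BCB·BAC·BAC·B·BCB·BAC·BAC·BCB·BAC·BAC·B·BCB·BAC·B·BCB·BAC·BCB·BAC·BAC·B·BCB
    A ↦ B
    B ↦ BAC
    C ↦ BCB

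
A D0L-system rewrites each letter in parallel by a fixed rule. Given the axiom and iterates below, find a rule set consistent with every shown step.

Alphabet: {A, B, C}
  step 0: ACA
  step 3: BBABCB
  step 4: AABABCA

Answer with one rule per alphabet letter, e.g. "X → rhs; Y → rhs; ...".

  step 3 ⇒ step 4: BBABCB ⇒ A·A·B·A·BC·A
    A ↦ B
    B ↦ A
    C ↦ BC

A->B, B->A, C->BC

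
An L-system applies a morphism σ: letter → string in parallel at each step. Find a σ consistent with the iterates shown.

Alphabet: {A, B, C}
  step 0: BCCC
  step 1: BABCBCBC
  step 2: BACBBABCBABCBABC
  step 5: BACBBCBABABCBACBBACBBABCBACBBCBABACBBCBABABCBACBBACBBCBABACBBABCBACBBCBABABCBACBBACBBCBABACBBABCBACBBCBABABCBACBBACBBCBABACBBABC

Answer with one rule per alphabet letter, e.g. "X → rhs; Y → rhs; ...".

A->CB, B->BA, C->BC

  step 1 ⇒ step 2: BABCBCBC ⇒ BA·CB·BA·BC·BA·BC·BA·BC
    A ↦ CB
    B ↦ BA
    C ↦ BC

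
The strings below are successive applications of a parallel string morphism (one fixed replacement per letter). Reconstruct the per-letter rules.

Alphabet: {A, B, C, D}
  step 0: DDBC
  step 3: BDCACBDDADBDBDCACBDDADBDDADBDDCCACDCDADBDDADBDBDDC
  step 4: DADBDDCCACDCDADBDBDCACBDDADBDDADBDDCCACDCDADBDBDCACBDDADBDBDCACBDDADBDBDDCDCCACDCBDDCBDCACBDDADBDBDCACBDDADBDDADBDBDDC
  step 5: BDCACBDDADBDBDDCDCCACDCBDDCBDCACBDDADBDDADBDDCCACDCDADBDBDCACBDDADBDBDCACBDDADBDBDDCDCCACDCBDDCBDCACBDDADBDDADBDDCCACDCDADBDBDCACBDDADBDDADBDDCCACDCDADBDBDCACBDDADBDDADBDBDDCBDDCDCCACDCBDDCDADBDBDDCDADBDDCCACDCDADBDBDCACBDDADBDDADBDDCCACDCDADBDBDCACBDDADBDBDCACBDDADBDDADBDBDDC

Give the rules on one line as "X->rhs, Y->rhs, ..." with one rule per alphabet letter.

A->CAC, B->DAD, C->DC, D->BD

  step 4 ⇒ step 5: DADBDDCCACDCDADBDBDCACBDDADBDDADBDDCCACDCDADBDBDCACBDDADBDBDCACBDDADBDBDDCDCCACDCBDDCBDCACBDDADBDBDCACBDDADBDDADBDBDDC ⇒ BD·CAC·BD·DAD·BD·BD·DC·DC·CAC·DC·BD·DC·BD·CAC·BD·DAD·BD·DAD·BD·DC·CAC·DC·DAD·BD·BD·CAC·BD·DAD·BD·BD·CAC·BD·DAD·BD·BD·DC·DC·CAC·DC·BD·DC·BD·CAC·BD·DAD·BD·DAD·BD·DC·CAC·DC·DAD·BD·BD·CAC·BD·DAD·BD·DAD·BD·DC·CAC·DC·DAD·BD·BD·CAC·BD·DAD·BD·DAD·BD·BD·DC·BD·DC·DC·CAC·DC·BD·DC·DAD·BD·BD·DC·DAD·BD·DC·CAC·DC·DAD·BD·BD·CAC·BD·DAD·BD·DAD·BD·DC·CAC·DC·DAD·BD·BD·CAC·BD·DAD·BD·BD·CAC·BD·DAD·BD·DAD·BD·BD·DC
    A ↦ CAC
    B ↦ DAD
    C ↦ DC
    D ↦ BD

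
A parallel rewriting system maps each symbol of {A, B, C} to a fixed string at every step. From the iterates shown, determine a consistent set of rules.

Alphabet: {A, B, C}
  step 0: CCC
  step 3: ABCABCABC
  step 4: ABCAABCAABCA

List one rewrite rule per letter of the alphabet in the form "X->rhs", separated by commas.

A->AB, B->C, C->A

  step 3 ⇒ step 4: ABCABCABC ⇒ AB·C·A·AB·C·A·AB·C·A
    A ↦ AB
    B ↦ C
    C ↦ A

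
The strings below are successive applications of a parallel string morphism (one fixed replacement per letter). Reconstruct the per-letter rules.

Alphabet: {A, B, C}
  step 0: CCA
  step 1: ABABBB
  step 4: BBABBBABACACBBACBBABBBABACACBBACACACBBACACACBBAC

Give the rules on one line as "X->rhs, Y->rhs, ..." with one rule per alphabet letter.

A->BB, B->AC, C->AB

  step 0 ⇒ step 1: CCA ⇒ AB·AB·BB
    A ↦ BB
    C ↦ AB
    B ↦ AC  (constrained at step 1)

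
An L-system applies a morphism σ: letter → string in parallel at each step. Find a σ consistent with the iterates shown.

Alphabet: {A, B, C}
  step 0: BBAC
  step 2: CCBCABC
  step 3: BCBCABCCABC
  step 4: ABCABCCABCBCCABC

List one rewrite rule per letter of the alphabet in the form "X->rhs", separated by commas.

A->C, B->A, C->BC

  step 3 ⇒ step 4: BCBCABCCABC ⇒ A·BC·A·BC·C·A·BC·BC·C·A·BC
    A ↦ C
    B ↦ A
    C ↦ BC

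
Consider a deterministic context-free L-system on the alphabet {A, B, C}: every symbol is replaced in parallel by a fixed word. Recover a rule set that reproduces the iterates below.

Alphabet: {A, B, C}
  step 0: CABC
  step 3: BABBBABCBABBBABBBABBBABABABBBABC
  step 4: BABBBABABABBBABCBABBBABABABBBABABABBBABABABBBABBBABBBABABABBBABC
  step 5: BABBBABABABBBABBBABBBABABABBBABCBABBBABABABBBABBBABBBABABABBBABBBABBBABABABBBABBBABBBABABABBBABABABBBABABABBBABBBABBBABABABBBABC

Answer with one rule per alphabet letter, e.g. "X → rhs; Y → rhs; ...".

  step 4 ⇒ step 5: BABBBABABABBBABCBABBBABABABBBABABABBBABABABBBABBBABBBABABABBBABC ⇒ BA·BB·BA·BA·BA·BB·BA·BB·BA·BB·BA·BA·BA·BB·BA·BC·BA·BB·BA·BA·BA·BB·BA·BB·BA·BB·BA·BA·BA·BB·BA·BB·BA·BB·BA·BA·BA·BB·BA·BB·BA·BB·BA·BA·BA·BB·BA·BA·BA·BB·BA·BA·BA·BB·BA·BB·BA·BB·BA·BA·BA·BB·BA·BC
    A ↦ BB
    B ↦ BA
    C ↦ BC

A->BB, B->BA, C->BC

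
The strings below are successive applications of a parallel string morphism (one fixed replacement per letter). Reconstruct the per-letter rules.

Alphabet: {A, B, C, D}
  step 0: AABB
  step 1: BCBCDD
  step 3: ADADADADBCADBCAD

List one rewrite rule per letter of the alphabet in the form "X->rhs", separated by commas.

A->BC, B->D, C->D, D->AD

  step 0 ⇒ step 1: AABB ⇒ BC·BC·D·D
    A ↦ BC
    B ↦ D
    C ↦ D  (constrained at step 1)
    D ↦ AD  (constrained at step 1)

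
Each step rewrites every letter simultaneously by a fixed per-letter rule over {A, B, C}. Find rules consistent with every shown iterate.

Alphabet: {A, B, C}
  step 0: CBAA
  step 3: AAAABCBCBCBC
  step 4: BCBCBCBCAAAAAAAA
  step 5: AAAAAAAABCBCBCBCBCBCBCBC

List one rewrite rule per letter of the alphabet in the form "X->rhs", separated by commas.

A->BC, B->A, C->A

  step 4 ⇒ step 5: BCBCBCBCAAAAAAAA ⇒ A·A·A·A·A·A·A·A·BC·BC·BC·BC·BC·BC·BC·BC
    A ↦ BC
    B ↦ A
    C ↦ A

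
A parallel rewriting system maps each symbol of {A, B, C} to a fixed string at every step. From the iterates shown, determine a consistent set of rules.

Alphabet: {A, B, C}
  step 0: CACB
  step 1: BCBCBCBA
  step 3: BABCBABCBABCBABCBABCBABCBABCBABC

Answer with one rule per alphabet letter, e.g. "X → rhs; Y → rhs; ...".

  step 0 ⇒ step 1: CACB ⇒ BC·BC·BC·BA
    A ↦ BC
    B ↦ BA
    C ↦ BC

A->BC, B->BA, C->BC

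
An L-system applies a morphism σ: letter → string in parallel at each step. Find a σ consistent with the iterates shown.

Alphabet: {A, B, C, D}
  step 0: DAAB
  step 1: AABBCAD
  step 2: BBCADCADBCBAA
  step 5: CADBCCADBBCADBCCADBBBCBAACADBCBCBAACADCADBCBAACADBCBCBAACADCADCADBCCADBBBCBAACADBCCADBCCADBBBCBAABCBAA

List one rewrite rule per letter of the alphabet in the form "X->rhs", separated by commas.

  step 1 ⇒ step 2: AABBCAD ⇒ B·B·CAD·CAD·BC·B·AA
    A ↦ B
    B ↦ CAD
    C ↦ BC
    D ↦ AA

A->B, B->CAD, C->BC, D->AA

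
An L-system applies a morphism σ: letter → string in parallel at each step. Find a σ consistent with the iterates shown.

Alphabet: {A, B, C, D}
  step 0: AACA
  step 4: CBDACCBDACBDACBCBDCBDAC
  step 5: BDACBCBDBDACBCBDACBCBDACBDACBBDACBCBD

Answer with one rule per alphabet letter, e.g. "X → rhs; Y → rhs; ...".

  step 4 ⇒ step 5: CBDACCBDACBDACBCBDCBDAC ⇒ BD·AC·B·C·BD·BD·AC·B·C·BD·AC·B·C·BD·AC·BD·AC·B·BD·AC·B·C·BD
    A ↦ C
    B ↦ AC
    C ↦ BD
    D ↦ B

A->C, B->AC, C->BD, D->B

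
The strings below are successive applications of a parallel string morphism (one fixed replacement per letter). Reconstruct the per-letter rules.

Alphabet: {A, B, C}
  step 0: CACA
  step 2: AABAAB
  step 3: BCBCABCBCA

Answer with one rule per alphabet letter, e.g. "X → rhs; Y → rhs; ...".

A->BC, B->A, C->B

  step 2 ⇒ step 3: AABAAB ⇒ BC·BC·A·BC·BC·A
    A ↦ BC
    B ↦ A
    C ↦ B  (constrained at step 0)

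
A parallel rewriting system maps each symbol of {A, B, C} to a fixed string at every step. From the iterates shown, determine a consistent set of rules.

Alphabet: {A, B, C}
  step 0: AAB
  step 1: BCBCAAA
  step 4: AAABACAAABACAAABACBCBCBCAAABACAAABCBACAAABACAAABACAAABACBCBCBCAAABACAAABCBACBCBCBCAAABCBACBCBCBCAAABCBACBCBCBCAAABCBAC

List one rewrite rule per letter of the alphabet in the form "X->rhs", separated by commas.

A->BC, B->AAA, C->BAC

  step 0 ⇒ step 1: AAB ⇒ BC·BC·AAA
    A ↦ BC
    B ↦ AAA
    C ↦ BAC  (constrained at step 1)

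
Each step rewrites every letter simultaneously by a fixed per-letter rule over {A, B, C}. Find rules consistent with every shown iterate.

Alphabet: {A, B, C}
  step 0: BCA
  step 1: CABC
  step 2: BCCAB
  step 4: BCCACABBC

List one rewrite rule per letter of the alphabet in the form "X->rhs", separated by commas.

A->C, B->CA, C->B

  step 1 ⇒ step 2: CABC ⇒ B·C·CA·B
    A ↦ C
    B ↦ CA
    C ↦ B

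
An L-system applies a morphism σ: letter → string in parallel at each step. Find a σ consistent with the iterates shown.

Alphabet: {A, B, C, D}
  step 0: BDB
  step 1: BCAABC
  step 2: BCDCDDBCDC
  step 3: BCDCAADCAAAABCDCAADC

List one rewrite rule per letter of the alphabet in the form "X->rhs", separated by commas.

  step 2 ⇒ step 3: BCDCDDBCDC ⇒ BC·DC·AA·DC·AA·AA·BC·DC·AA·DC
    B ↦ BC
    C ↦ DC
    D ↦ AA
  step 1 ⇒ step 2: BCAABC ⇒ BC·DC·D·D·BC·DC
    A ↦ D

A->D, B->BC, C->DC, D->AA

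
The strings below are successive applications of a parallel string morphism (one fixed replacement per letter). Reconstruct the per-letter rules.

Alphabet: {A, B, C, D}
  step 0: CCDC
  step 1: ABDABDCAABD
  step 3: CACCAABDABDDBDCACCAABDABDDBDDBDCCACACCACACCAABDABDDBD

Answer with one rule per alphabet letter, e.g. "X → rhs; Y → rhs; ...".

A->DBD, B->C, C->ABD, D->CA

  step 0 ⇒ step 1: CCDC ⇒ ABD·ABD·CA·ABD
    C ↦ ABD
    D ↦ CA
    A ↦ DBD  (constrained at step 1)
    B ↦ C  (constrained at step 1)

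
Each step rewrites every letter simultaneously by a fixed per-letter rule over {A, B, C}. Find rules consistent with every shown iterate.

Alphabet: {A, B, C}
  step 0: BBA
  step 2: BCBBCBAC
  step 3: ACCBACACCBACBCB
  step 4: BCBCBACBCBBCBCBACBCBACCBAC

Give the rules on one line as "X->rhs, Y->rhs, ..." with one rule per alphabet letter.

  step 3 ⇒ step 4: ACCBACACCBACBCB ⇒ B·CB·CB·AC·B·CB·B·CB·CB·AC·B·CB·AC·CB·AC
    A ↦ B
    B ↦ AC
    C ↦ CB

A->B, B->AC, C->CB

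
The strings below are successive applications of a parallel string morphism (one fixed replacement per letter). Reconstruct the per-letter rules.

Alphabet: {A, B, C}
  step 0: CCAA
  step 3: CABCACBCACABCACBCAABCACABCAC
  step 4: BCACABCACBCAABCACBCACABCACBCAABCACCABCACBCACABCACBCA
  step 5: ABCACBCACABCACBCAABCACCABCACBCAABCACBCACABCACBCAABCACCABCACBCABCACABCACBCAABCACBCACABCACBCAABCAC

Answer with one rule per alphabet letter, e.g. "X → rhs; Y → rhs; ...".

A->C, B->A, C->BCA

  step 4 ⇒ step 5: BCACABCACBCAABCACBCACABCACBCAABCACCABCACBCACABCACBCA ⇒ A·BCA·C·BCA·C·A·BCA·C·BCA·A·BCA·C·C·A·BCA·C·BCA·A·BCA·C·BCA·C·A·BCA·C·BCA·A·BCA·C·C·A·BCA·C·BCA·BCA·C·A·BCA·C·BCA·A·BCA·C·BCA·C·A·BCA·C·BCA·A·BCA·C
    A ↦ C
    B ↦ A
    C ↦ BCA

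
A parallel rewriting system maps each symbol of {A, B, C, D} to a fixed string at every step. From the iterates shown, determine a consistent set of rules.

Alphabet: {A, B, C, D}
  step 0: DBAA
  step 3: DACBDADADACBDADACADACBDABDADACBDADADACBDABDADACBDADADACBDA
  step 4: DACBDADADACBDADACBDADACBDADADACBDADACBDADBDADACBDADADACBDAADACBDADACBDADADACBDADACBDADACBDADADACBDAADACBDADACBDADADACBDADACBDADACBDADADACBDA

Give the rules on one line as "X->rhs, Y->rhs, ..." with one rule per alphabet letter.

A->BDA, B->A, C->D, D->DAC

  step 3 ⇒ step 4: DACBDADADACBDADACADACBDABDADACBDADADACBDABDADACBDADADACBDA ⇒ DAC·BDA·D·A·DAC·BDA·DAC·BDA·DAC·BDA·D·A·DAC·BDA·DAC·BDA·D·BDA·DAC·BDA·D·A·DAC·BDA·A·DAC·BDA·DAC·BDA·D·A·DAC·BDA·DAC·BDA·DAC·BDA·D·A·DAC·BDA·A·DAC·BDA·DAC·BDA·D·A·DAC·BDA·DAC·BDA·DAC·BDA·D·A·DAC·BDA
    A ↦ BDA
    B ↦ A
    C ↦ D
    D ↦ DAC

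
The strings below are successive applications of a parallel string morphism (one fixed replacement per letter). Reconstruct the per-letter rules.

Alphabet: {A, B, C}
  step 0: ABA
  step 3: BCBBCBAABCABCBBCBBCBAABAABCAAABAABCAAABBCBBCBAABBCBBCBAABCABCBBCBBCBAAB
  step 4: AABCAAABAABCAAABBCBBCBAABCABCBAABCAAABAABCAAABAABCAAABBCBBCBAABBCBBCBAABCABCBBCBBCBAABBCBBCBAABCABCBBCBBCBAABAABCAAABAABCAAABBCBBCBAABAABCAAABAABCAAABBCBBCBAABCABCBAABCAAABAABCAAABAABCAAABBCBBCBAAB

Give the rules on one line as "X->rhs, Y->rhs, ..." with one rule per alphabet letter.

A->BCB, B->AAB, C->CA

  step 3 ⇒ step 4: BCBBCBAABCABCBBCBBCBAABAABCAAABAABCAAABBCBBCBAABBCBBCBAABCABCBBCBBCBAAB ⇒ AAB·CA·AAB·AAB·CA·AAB·BCB·BCB·AAB·CA·BCB·AAB·CA·AAB·AAB·CA·AAB·AAB·CA·AAB·BCB·BCB·AAB·BCB·BCB·AAB·CA·BCB·BCB·BCB·AAB·BCB·BCB·AAB·CA·BCB·BCB·BCB·AAB·AAB·CA·AAB·AAB·CA·AAB·BCB·BCB·AAB·AAB·CA·AAB·AAB·CA·AAB·BCB·BCB·AAB·CA·BCB·AAB·CA·AAB·AAB·CA·AAB·AAB·CA·AAB·BCB·BCB·AAB
    A ↦ BCB
    B ↦ AAB
    C ↦ CA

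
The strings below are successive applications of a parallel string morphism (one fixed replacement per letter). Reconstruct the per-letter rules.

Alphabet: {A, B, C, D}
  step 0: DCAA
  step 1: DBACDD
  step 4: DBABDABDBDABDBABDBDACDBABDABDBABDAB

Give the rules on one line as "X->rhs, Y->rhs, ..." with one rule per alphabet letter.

A->D, B->AB, C->AC, D->DB

  step 0 ⇒ step 1: DCAA ⇒ DB·AC·D·D
    A ↦ D
    C ↦ AC
    D ↦ DB
    B ↦ AB  (constrained at step 1)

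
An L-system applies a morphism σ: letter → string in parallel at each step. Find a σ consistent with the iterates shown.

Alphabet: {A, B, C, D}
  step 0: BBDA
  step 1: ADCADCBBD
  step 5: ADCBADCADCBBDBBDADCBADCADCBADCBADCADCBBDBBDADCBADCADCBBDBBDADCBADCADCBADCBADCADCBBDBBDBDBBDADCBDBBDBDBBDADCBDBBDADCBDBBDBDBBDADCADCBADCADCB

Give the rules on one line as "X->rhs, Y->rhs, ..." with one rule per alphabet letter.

  step 0 ⇒ step 1: BBDA ⇒ ADC·ADC·B·BD
    A ↦ BD
    B ↦ ADC
    D ↦ B
    C ↦ BD  (constrained at step 1)

A->BD, B->ADC, C->BD, D->B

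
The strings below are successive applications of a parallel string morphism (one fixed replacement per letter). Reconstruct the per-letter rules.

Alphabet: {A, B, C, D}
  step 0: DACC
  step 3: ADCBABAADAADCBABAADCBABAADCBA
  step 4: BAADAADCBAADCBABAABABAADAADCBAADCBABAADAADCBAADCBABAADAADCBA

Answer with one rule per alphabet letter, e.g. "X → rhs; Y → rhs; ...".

A->BA, B->ADC, C->DA, D->A

  step 3 ⇒ step 4: ADCBABAADAADCBABAADCBABAADCBA ⇒ BA·A·DA·ADC·BA·ADC·BA·BA·A·BA·BA·A·DA·ADC·BA·ADC·BA·BA·A·DA·ADC·BA·ADC·BA·BA·A·DA·ADC·BA
    A ↦ BA
    B ↦ ADC
    C ↦ DA
    D ↦ A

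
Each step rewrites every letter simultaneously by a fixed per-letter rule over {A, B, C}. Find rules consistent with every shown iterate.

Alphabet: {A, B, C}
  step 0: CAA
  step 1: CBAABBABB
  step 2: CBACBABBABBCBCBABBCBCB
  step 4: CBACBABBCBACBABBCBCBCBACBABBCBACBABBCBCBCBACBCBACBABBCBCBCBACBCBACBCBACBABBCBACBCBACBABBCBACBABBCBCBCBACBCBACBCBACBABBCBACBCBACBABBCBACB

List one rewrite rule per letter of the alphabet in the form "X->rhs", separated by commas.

  step 1 ⇒ step 2: CBAABBABB ⇒ CBA·CB·ABB·ABB·CB·CB·ABB·CB·CB
    A ↦ ABB
    B ↦ CB
    C ↦ CBA

A->ABB, B->CB, C->CBA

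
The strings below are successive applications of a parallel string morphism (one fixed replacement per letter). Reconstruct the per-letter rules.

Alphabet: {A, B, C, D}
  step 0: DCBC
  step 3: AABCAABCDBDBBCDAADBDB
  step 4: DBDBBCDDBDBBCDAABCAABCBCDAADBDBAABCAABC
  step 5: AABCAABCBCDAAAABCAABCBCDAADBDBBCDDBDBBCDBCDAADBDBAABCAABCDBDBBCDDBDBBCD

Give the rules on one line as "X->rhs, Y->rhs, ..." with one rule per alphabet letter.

A->DB, B->BC, C->D, D->AA

  step 4 ⇒ step 5: DBDBBCDDBDBBCDAABCAABCBCDAADBDBAABCAABC ⇒ AA·BC·AA·BC·BC·D·AA·AA·BC·AA·BC·BC·D·AA·DB·DB·BC·D·DB·DB·BC·D·BC·D·AA·DB·DB·AA·BC·AA·BC·DB·DB·BC·D·DB·DB·BC·D
    A ↦ DB
    B ↦ BC
    C ↦ D
    D ↦ AA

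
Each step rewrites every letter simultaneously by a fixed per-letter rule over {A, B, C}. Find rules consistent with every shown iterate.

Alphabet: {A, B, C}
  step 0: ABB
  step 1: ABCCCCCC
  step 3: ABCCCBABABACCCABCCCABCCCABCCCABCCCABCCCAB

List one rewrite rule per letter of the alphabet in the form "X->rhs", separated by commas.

  step 0 ⇒ step 1: ABB ⇒ AB·CCC·CCC
    A ↦ AB
    B ↦ CCC
    C ↦ BA  (constrained at step 1)

A->AB, B->CCC, C->BA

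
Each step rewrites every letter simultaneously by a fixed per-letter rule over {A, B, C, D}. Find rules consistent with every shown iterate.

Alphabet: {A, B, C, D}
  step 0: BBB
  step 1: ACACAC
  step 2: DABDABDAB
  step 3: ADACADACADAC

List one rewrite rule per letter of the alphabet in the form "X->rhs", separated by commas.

A->D, B->AC, C->AB, D->A

  step 2 ⇒ step 3: DABDABDAB ⇒ A·D·AC·A·D·AC·A·D·AC
    A ↦ D
    B ↦ AC
    D ↦ A
  step 1 ⇒ step 2: ACACAC ⇒ D·AB·D·AB·D·AB
    C ↦ AB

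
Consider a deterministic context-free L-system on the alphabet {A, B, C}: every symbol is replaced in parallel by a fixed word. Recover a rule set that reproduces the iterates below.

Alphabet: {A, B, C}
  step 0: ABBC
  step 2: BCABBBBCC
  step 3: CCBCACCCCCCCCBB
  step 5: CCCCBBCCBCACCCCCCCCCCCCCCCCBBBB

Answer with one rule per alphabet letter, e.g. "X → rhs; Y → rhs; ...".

  step 2 ⇒ step 3: BCABBBBCC ⇒ CC·B·CA·CC·CC·CC·CC·B·B
    A ↦ CA
    B ↦ CC
    C ↦ B

A->CA, B->CC, C->B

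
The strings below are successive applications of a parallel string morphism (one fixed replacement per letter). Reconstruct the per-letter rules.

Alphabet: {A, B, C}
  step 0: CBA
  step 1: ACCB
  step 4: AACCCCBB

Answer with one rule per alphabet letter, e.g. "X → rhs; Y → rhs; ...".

A->B, B->CC, C->A

  step 0 ⇒ step 1: CBA ⇒ A·CC·B
    A ↦ B
    B ↦ CC
    C ↦ A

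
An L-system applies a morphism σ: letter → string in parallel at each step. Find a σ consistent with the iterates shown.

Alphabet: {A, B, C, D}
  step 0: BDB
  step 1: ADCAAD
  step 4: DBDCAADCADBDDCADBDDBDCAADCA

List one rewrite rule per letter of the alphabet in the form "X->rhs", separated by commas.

A->D, B->AD, C->DB, D->CA

  step 0 ⇒ step 1: BDB ⇒ AD·CA·AD
    B ↦ AD
    D ↦ CA
    A ↦ D  (constrained at step 1)
    C ↦ DB  (constrained at step 1)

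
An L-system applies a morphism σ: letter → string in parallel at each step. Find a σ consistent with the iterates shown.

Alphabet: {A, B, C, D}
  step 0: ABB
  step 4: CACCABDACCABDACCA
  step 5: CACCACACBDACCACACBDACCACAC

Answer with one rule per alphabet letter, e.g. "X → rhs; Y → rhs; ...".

A->C, B->BD, C->CA, D->A

  step 4 ⇒ step 5: CACCABDACCABDACCA ⇒ CA·C·CA·CA·C·BD·A·C·CA·CA·C·BD·A·C·CA·CA·C
    A ↦ C
    B ↦ BD
    C ↦ CA
    D ↦ A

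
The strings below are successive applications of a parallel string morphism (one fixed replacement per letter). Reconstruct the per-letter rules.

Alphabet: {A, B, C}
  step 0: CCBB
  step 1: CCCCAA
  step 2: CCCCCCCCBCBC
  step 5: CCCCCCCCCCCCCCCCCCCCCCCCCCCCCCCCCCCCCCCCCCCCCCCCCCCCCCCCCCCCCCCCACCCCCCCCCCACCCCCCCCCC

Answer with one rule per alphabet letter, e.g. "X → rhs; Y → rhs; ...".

  step 1 ⇒ step 2: CCCCAA ⇒ CC·CC·CC·CC·BC·BC
    A ↦ BC
    C ↦ CC
  step 0 ⇒ step 1: CCBB ⇒ CC·CC·A·A
    B ↦ A

A->BC, B->A, C->CC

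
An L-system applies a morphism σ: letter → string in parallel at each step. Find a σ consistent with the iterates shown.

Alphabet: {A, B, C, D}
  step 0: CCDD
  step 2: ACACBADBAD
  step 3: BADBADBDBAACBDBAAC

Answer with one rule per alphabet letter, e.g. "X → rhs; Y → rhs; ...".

A->BA, B->BD, C->D, D->AC

  step 2 ⇒ step 3: ACACBADBAD ⇒ BA·D·BA·D·BD·BA·AC·BD·BA·AC
    A ↦ BA
    B ↦ BD
    C ↦ D
    D ↦ AC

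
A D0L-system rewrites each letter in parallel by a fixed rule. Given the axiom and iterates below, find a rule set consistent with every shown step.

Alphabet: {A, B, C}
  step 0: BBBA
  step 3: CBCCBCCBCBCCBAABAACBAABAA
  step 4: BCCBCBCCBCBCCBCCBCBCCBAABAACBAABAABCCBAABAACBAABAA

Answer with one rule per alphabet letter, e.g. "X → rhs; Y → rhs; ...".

A->BAA, B->C, C->BC

  step 3 ⇒ step 4: CBCCBCCBCBCCBAABAACBAABAA ⇒ BC·C·BC·BC·C·BC·BC·C·BC·C·BC·BC·C·BAA·BAA·C·BAA·BAA·BC·C·BAA·BAA·C·BAA·BAA
    A ↦ BAA
    B ↦ C
    C ↦ BC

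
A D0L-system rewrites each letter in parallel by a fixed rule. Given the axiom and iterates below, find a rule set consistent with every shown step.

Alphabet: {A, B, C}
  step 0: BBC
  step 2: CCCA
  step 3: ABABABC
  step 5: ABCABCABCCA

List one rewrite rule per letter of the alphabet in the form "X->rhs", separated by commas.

  step 2 ⇒ step 3: CCCA ⇒ AB·AB·AB·C
    A ↦ C
    C ↦ AB
    B ↦ A  (constrained at step 0)

A->C, B->A, C->AB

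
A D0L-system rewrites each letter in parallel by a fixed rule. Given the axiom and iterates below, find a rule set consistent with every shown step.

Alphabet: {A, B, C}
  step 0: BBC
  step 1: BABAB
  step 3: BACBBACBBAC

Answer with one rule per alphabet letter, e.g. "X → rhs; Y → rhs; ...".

  step 0 ⇒ step 1: BBC ⇒ BA·BA·B
    B ↦ BA
    C ↦ B
    A ↦ C  (constrained at step 1)

A->C, B->BA, C->B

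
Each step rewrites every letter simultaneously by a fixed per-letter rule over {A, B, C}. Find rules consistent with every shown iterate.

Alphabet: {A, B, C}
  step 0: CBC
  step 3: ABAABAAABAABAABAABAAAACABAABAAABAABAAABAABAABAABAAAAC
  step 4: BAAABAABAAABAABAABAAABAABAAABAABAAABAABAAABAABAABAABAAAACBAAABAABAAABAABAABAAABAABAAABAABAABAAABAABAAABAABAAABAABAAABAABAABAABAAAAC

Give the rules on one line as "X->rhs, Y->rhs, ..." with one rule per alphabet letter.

A->BAA, B->A, C->AAC

  step 3 ⇒ step 4: ABAABAAABAABAABAABAAAACABAABAAABAABAAABAABAABAABAAAAC ⇒ BAA·A·BAA·BAA·A·BAA·BAA·BAA·A·BAA·BAA·A·BAA·BAA·A·BAA·BAA·A·BAA·BAA·BAA·BAA·AAC·BAA·A·BAA·BAA·A·BAA·BAA·BAA·A·BAA·BAA·A·BAA·BAA·BAA·A·BAA·BAA·A·BAA·BAA·A·BAA·BAA·A·BAA·BAA·BAA·BAA·AAC
    A ↦ BAA
    B ↦ A
    C ↦ AAC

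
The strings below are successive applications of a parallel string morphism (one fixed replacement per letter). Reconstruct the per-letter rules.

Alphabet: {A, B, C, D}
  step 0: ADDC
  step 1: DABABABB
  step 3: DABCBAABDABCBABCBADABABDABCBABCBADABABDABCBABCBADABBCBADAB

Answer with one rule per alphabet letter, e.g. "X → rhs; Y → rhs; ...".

  step 0 ⇒ step 1: ADDC ⇒ DAB·AB·AB·B
    A ↦ DAB
    C ↦ B
    D ↦ AB
    B ↦ CBA  (constrained at step 1)

A->DAB, B->CBA, C->B, D->AB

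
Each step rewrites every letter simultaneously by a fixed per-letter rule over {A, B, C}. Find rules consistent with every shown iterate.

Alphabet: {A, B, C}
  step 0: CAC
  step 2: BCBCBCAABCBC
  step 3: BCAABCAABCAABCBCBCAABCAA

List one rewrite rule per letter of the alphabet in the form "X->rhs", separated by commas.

  step 2 ⇒ step 3: BCBCBCAABCBC ⇒ BC·AA·BC·AA·BC·AA·BC·BC·BC·AA·BC·AA
    A ↦ BC
    B ↦ BC
    C ↦ AA

A->BC, B->BC, C->AA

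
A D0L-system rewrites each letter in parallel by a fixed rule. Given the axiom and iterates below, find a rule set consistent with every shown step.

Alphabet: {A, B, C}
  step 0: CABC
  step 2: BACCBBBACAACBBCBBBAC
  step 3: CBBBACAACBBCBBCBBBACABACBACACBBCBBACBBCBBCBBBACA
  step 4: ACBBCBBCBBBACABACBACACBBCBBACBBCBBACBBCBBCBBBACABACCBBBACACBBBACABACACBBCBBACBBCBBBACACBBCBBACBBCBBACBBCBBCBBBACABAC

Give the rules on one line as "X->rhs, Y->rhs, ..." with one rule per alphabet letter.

  step 3 ⇒ step 4: CBBBACAACBBCBBCBBBACABACBACACBBCBBACBBCBBCBBBACA ⇒ A·CBB·CBB·CBB·BAC·A·BAC·BAC·A·CBB·CBB·A·CBB·CBB·A·CBB·CBB·CBB·BAC·A·BAC·CBB·BAC·A·CBB·BAC·A·BAC·A·CBB·CBB·A·CBB·CBB·BAC·A·CBB·CBB·A·CBB·CBB·A·CBB·CBB·CBB·BAC·A·BAC
    A ↦ BAC
    B ↦ CBB
    C ↦ A

A->BAC, B->CBB, C->A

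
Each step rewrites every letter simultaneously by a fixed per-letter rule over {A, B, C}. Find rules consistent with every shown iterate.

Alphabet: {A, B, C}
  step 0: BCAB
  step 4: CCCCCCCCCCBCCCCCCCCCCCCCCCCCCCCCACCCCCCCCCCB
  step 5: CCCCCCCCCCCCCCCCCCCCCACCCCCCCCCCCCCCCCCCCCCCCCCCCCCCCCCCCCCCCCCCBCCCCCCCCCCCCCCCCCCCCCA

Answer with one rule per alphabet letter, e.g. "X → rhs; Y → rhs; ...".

A->B, B->CA, C->CC

  step 4 ⇒ step 5: CCCCCCCCCCBCCCCCCCCCCCCCCCCCCCCCACCCCCCCCCCB ⇒ CC·CC·CC·CC·CC·CC·CC·CC·CC·CC·CA·CC·CC·CC·CC·CC·CC·CC·CC·CC·CC·CC·CC·CC·CC·CC·CC·CC·CC·CC·CC·CC·B·CC·CC·CC·CC·CC·CC·CC·CC·CC·CC·CA
    A ↦ B
    B ↦ CA
    C ↦ CC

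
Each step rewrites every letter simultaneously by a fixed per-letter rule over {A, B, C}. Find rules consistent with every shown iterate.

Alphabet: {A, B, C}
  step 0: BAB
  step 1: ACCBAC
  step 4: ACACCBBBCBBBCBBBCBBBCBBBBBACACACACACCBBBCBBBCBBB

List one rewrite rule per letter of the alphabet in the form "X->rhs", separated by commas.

A->CB, B->AC, C->BB

  step 0 ⇒ step 1: BAB ⇒ AC·CB·AC
    A ↦ CB
    B ↦ AC
    C ↦ BB  (constrained at step 1)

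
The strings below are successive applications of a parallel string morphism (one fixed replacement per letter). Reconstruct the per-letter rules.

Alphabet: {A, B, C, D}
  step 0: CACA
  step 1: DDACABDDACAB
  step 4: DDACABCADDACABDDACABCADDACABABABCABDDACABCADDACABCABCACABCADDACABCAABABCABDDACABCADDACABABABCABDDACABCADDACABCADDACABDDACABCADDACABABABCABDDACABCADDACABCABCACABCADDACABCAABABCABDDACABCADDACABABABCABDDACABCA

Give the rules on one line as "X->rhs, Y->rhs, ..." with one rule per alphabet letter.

  step 0 ⇒ step 1: CACA ⇒ DDA·CAB·DDA·CAB
    A ↦ CAB
    C ↦ DDA
    B ↦ CA  (constrained at step 1)
    D ↦ AB  (constrained at step 1)

A->CAB, B->CA, C->DDA, D->AB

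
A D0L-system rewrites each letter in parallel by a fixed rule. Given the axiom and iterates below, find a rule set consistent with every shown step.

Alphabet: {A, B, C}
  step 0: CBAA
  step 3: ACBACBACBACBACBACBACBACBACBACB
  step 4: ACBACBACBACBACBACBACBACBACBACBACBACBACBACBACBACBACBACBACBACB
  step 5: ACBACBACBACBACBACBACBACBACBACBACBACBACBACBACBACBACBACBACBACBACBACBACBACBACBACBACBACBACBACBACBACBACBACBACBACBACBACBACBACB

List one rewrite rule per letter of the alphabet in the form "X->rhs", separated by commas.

  step 4 ⇒ step 5: ACBACBACBACBACBACBACBACBACBACBACBACBACBACBACBACBACBACBACBACB ⇒ AC·B·ACB·AC·B·ACB·AC·B·ACB·AC·B·ACB·AC·B·ACB·AC·B·ACB·AC·B·ACB·AC·B·ACB·AC·B·ACB·AC·B·ACB·AC·B·ACB·AC·B·ACB·AC·B·ACB·AC·B·ACB·AC·B·ACB·AC·B·ACB·AC·B·ACB·AC·B·ACB·AC·B·ACB·AC·B·ACB
    A ↦ AC
    B ↦ ACB
    C ↦ B

A->AC, B->ACB, C->B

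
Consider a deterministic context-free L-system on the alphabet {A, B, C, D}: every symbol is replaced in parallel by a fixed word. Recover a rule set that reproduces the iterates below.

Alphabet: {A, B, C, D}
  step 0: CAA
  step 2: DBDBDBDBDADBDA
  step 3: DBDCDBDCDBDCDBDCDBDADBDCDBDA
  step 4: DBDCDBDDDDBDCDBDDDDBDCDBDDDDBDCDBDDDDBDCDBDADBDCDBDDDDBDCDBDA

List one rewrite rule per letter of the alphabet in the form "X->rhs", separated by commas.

  step 3 ⇒ step 4: DBDCDBDCDBDCDBDCDBDADBDCDBDA ⇒ DB·DC·DB·DDD·DB·DC·DB·DDD·DB·DC·DB·DDD·DB·DC·DB·DDD·DB·DC·DB·DA·DB·DC·DB·DDD·DB·DC·DB·DA
    A ↦ DA
    B ↦ DC
    C ↦ DDD
    D ↦ DB

A->DA, B->DC, C->DDD, D->DB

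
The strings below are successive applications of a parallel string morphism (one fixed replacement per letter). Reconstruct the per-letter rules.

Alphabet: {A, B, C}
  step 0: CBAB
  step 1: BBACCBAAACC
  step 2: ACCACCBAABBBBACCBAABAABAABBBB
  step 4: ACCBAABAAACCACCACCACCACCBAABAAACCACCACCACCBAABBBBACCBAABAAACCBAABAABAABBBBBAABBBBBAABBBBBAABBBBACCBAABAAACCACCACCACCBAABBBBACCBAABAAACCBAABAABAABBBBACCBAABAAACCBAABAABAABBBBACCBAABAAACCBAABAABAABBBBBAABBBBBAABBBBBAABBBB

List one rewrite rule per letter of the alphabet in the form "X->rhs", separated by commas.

A->BAA, B->ACC, C->BB

  step 1 ⇒ step 2: BBACCBAAACC ⇒ ACC·ACC·BAA·BB·BB·ACC·BAA·BAA·BAA·BB·BB
    A ↦ BAA
    B ↦ ACC
    C ↦ BB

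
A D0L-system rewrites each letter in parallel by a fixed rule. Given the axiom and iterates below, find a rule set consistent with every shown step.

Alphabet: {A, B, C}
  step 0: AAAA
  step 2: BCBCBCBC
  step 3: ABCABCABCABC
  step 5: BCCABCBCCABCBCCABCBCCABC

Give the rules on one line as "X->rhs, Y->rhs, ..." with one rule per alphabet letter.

A->C, B->A, C->BC

  step 2 ⇒ step 3: BCBCBCBC ⇒ A·BC·A·BC·A·BC·A·BC
    B ↦ A
    C ↦ BC
    A ↦ C  (constrained at step 0)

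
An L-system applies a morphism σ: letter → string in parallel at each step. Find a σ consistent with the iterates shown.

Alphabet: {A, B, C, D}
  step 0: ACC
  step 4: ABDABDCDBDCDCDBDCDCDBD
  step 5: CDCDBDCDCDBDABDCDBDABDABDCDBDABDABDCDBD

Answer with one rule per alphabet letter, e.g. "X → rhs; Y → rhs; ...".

A->CD, B->CD, C->A, D->BD

  step 4 ⇒ step 5: ABDABDCDBDCDCDBDCDCDBD ⇒ CD·CD·BD·CD·CD·BD·A·BD·CD·BD·A·BD·A·BD·CD·BD·A·BD·A·BD·CD·BD
    A ↦ CD
    B ↦ CD
    C ↦ A
    D ↦ BD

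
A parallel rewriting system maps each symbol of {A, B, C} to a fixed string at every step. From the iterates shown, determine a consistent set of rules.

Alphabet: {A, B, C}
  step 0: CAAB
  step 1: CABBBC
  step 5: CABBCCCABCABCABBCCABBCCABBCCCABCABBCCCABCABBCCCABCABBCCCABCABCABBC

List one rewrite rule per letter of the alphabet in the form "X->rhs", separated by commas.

  step 0 ⇒ step 1: CAAB ⇒ CAB·B·B·C
    A ↦ B
    B ↦ C
    C ↦ CAB

A->B, B->C, C->CAB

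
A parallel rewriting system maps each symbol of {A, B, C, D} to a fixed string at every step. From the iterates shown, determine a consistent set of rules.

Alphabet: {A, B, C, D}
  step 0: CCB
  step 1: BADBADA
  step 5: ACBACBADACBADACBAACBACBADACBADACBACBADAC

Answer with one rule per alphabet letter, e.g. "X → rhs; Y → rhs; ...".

  step 0 ⇒ step 1: CCB ⇒ BAD·BAD·A
    B ↦ A
    C ↦ BAD
    A ↦ C  (constrained at step 1)
    D ↦ BA  (constrained at step 1)

A->C, B->A, C->BAD, D->BA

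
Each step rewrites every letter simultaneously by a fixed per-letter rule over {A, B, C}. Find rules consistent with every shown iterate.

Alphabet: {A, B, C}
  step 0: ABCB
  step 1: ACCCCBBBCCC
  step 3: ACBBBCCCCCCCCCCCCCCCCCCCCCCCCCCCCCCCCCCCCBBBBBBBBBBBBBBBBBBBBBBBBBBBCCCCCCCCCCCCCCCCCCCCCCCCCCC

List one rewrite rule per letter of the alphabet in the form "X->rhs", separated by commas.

A->AC, B->CCC, C->BBB

  step 0 ⇒ step 1: ABCB ⇒ AC·CCC·BBB·CCC
    A ↦ AC
    B ↦ CCC
    C ↦ BBB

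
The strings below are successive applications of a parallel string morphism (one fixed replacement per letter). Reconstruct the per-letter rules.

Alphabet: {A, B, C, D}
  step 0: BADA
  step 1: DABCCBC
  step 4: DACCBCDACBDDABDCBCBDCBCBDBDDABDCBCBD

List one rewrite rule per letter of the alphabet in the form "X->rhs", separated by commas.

  step 0 ⇒ step 1: BADA ⇒ DA·BC·C·BC
    A ↦ BC
    B ↦ DA
    D ↦ C
    C ↦ BD  (constrained at step 1)

A->BC, B->DA, C->BD, D->C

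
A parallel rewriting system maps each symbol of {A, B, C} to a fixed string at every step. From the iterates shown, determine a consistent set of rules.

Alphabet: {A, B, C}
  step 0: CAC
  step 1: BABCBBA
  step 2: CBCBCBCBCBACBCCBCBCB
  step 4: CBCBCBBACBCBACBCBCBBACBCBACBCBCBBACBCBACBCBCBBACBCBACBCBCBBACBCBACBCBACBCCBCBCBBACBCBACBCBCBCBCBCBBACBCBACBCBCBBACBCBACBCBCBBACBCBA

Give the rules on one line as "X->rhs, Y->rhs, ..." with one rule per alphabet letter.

A->BCB, B->CBC, C->BA

  step 1 ⇒ step 2: BABCBBA ⇒ CBC·BCB·CBC·BA·CBC·CBC·BCB
    A ↦ BCB
    B ↦ CBC
    C ↦ BA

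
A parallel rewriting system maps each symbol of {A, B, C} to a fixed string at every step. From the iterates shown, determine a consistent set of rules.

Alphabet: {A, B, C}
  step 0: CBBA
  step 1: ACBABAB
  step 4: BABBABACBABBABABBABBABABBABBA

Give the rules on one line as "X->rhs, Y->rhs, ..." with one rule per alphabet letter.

  step 0 ⇒ step 1: CBBA ⇒ AC·BA·BA·B
    A ↦ B
    B ↦ BA
    C ↦ AC

A->B, B->BA, C->AC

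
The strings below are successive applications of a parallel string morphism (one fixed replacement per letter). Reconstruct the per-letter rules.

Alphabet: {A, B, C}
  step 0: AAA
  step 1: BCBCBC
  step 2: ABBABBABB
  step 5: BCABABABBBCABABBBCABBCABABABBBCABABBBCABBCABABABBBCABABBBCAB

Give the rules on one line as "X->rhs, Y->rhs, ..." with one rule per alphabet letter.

  step 1 ⇒ step 2: BCBCBC ⇒ AB·B·AB·B·AB·B
    B ↦ AB
    C ↦ B
  step 0 ⇒ step 1: AAA ⇒ BC·BC·BC
    A ↦ BC

A->BC, B->AB, C->B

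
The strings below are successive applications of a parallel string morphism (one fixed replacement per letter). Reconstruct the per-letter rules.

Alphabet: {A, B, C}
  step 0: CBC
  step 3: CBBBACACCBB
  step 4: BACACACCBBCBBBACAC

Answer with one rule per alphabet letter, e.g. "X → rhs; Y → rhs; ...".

A->CB, B->AC, C->B

  step 3 ⇒ step 4: CBBBACACCBB ⇒ B·AC·AC·AC·CB·B·CB·B·B·AC·AC
    A ↦ CB
    B ↦ AC
    C ↦ B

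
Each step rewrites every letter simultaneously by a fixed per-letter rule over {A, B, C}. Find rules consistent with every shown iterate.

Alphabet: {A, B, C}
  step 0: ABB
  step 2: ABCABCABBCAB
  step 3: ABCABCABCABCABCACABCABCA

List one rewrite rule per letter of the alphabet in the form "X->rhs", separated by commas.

  step 2 ⇒ step 3: ABCABCABBCAB ⇒ AB·CA·BC·AB·CA·BC·AB·CA·CA·BC·AB·CA
    A ↦ AB
    B ↦ CA
    C ↦ BC

A->AB, B->CA, C->BC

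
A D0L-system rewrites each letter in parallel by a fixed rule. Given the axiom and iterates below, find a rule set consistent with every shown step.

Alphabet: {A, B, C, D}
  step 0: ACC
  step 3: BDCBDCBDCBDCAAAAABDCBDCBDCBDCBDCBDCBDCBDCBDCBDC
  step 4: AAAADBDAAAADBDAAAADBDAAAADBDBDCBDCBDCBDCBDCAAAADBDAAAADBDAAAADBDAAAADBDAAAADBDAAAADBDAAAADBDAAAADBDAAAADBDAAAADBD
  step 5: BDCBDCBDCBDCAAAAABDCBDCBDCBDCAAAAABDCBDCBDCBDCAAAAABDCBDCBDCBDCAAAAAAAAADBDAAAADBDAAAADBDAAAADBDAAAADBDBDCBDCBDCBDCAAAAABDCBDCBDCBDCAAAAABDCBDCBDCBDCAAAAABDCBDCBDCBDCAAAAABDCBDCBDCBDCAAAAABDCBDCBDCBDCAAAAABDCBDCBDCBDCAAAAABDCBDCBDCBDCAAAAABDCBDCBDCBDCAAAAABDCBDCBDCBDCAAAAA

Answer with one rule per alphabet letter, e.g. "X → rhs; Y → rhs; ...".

  step 4 ⇒ step 5: AAAADBDAAAADBDAAAADBDAAAADBDBDCBDCBDCBDCBDCAAAADBDAAAADBDAAAADBDAAAADBDAAAADBDAAAADBDAAAADBDAAAADBDAAAADBDAAAADBD ⇒ BDC·BDC·BDC·BDC·A·AAA·A·BDC·BDC·BDC·BDC·A·AAA·A·BDC·BDC·BDC·BDC·A·AAA·A·BDC·BDC·BDC·BDC·A·AAA·A·AAA·A·DBD·AAA·A·DBD·AAA·A·DBD·AAA·A·DBD·AAA·A·DBD·BDC·BDC·BDC·BDC·A·AAA·A·BDC·BDC·BDC·BDC·A·AAA·A·BDC·BDC·BDC·BDC·A·AAA·A·BDC·BDC·BDC·BDC·A·AAA·A·BDC·BDC·BDC·BDC·A·AAA·A·BDC·BDC·BDC·BDC·A·AAA·A·BDC·BDC·BDC·BDC·A·AAA·A·BDC·BDC·BDC·BDC·A·AAA·A·BDC·BDC·BDC·BDC·A·AAA·A·BDC·BDC·BDC·BDC·A·AAA·A
    A ↦ BDC
    B ↦ AAA
    C ↦ DBD
    D ↦ A

A->BDC, B->AAA, C->DBD, D->A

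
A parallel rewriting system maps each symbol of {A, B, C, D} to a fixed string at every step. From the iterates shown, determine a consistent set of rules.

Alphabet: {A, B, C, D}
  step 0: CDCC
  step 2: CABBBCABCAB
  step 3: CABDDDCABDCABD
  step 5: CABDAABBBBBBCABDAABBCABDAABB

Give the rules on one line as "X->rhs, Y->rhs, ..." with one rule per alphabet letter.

A->B, B->D, C->CA, D->AA

  step 2 ⇒ step 3: CABBBCABCAB ⇒ CA·B·D·D·D·CA·B·D·CA·B·D
    A ↦ B
    B ↦ D
    C ↦ CA
    D ↦ AA  (constrained at step 0)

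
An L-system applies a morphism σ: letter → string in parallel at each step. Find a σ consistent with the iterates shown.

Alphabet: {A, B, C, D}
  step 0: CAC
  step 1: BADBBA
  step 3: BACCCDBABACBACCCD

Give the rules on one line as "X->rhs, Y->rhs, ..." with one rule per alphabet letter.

A->DB, B->CD, C->BA, D->C

  step 0 ⇒ step 1: CAC ⇒ BA·DB·BA
    A ↦ DB
    C ↦ BA
    B ↦ CD  (constrained at step 1)
    D ↦ C  (constrained at step 1)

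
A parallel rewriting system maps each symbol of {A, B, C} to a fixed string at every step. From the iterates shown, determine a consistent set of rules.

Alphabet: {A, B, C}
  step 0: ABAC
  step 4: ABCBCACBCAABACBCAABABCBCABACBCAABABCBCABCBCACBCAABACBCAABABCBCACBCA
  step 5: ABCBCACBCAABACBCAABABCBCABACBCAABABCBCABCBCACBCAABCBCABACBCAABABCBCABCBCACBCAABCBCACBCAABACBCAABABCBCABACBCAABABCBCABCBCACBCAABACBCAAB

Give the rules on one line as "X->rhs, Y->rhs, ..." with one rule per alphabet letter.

A->AB, B->CBC, C->A

  step 4 ⇒ step 5: ABCBCACBCAABACBCAABABCBCABACBCAABABCBCABCBCACBCAABACBCAABABCBCACBCA ⇒ AB·CBC·A·CBC·A·AB·A·CBC·A·AB·AB·CBC·AB·A·CBC·A·AB·AB·CBC·AB·CBC·A·CBC·A·AB·CBC·AB·A·CBC·A·AB·AB·CBC·AB·CBC·A·CBC·A·AB·CBC·A·CBC·A·AB·A·CBC·A·AB·AB·CBC·AB·A·CBC·A·AB·AB·CBC·AB·CBC·A·CBC·A·AB·A·CBC·A·AB
    A ↦ AB
    B ↦ CBC
    C ↦ A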